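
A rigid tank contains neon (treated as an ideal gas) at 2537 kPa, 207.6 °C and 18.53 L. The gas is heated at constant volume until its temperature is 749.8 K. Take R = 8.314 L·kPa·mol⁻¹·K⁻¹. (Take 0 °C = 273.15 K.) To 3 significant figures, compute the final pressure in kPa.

Convert: T₁ = 480.8 K.
Isochoric, so P/T is constant: V₂ = V₁; P₂ = P₁·(T₂/T₁) = 3957 kPa.

P₂ ≈ 3.96e+03 kPa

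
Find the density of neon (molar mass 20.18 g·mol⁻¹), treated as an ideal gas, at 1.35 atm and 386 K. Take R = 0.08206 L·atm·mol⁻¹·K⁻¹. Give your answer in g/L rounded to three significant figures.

ρ = PM/(RT) = (1.35 × 20.18) / (0.08206 × 386.0)

ρ ≈ 0.860 g/L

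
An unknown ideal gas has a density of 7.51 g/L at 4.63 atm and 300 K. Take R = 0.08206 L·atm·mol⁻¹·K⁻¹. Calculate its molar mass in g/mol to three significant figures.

M ≈ 39.9 g/mol

ρ = PM/(RT) ⇒ M = ρRT/P = (7.51 × 0.08206 × 300.0) / 4.63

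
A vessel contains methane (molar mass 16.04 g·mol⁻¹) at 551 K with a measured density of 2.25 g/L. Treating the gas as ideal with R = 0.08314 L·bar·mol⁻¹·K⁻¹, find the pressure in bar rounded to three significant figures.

ρ = PM/(RT) ⇒ P = ρRT/M = (2.25 × 0.08314 × 551.0) / 16.04

P ≈ 6.43 bar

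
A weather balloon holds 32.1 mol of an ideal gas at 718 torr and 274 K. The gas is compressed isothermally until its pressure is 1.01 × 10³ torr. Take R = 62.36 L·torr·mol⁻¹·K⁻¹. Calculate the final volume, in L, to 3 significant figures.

From PV = nRT: V₁ = nRT₁/P₁ = 763.9 L.
T constant ⇒ Boyle's law P V = const: T₂ = T₁; V₂ = V₁·(P₁/P₂) = 543.1 L.

V₂ ≈ 543 L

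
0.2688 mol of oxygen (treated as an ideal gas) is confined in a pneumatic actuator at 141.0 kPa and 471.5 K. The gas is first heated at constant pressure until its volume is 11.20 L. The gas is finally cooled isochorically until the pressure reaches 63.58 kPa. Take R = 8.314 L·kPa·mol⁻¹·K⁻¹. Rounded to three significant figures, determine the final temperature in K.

T₃ ≈ 319 K

From PV = nRT: V₁ = nRT₁/P₁ = 7.473 L.
P constant ⇒ V ∝ T: P₂ = P₁; T₂ = T₁·(V₂/V₁) = 706.6 K.
V constant ⇒ P ∝ T: V₃ = V₂; T₃ = T₂·(P₃/P₂) = 318.6 K.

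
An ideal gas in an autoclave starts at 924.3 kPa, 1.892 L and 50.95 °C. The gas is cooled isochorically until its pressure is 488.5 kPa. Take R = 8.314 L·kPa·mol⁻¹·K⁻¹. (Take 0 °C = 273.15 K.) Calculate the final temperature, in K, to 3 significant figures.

Convert: T₁ = 324.1 K.
Isochoric, so P/T is constant: V₂ = V₁; T₂ = T₁·(P₂/P₁) = 171.3 K.

T₂ ≈ 171 K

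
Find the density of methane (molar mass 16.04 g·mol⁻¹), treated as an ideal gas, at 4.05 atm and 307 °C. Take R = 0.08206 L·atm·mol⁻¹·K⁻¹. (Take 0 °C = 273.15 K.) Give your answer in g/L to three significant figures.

ρ = PM/(RT) = (4.05 × 16.04) / (0.08206 × 580.1)

ρ ≈ 1.36 g/L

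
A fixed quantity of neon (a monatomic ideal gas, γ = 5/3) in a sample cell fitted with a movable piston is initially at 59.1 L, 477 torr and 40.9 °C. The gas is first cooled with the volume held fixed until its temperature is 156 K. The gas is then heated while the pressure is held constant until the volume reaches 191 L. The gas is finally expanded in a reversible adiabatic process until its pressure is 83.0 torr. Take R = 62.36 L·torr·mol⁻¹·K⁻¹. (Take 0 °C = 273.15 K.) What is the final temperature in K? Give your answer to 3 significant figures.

T₄ ≈ 331 K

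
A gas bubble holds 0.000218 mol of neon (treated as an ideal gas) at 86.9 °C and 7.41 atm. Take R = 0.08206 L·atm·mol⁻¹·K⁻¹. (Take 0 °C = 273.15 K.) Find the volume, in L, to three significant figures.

V ≈ 0.000869 L

Convert: T = 360.05 K.
PV = nRT ⇒ V = nRT/P = (0.000218 × 0.08206 × 360.05) / 7.41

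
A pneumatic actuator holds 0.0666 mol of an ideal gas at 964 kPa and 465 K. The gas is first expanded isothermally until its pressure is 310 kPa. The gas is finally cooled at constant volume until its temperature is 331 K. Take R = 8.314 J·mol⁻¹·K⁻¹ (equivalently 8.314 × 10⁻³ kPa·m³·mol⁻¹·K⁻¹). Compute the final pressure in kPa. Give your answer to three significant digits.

From PV = nRT: V₁ = nRT₁/P₁ = 0.0002671 m³.
Isothermal, so P V is constant: T₂ = T₁; V₂ = V₁·(P₁/P₂) = 0.0008306 m³.
V constant ⇒ P ∝ T: V₃ = V₂; P₃ = P₂·(T₃/T₂) = 220.7 kPa.

P₃ ≈ 221 kPa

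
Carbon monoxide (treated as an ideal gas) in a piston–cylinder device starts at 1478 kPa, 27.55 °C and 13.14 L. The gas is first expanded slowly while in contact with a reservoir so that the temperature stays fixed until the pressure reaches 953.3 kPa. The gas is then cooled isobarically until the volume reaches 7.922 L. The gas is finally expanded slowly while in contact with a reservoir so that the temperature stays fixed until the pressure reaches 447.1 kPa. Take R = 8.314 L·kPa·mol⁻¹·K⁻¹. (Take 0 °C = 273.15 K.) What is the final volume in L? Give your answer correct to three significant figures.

Convert: T₁ = 300.7 K.
Isothermal, so P V is constant: T₂ = T₁; V₂ = V₁·(P₁/P₂) = 20.37 L.
P constant ⇒ V ∝ T: P₃ = P₂; T₃ = T₂·(V₃/V₂) = 116.9 K.
Isothermal, so P V is constant: T₄ = T₃; V₄ = V₃·(P₃/P₄) = 16.89 L.

V₄ ≈ 16.9 L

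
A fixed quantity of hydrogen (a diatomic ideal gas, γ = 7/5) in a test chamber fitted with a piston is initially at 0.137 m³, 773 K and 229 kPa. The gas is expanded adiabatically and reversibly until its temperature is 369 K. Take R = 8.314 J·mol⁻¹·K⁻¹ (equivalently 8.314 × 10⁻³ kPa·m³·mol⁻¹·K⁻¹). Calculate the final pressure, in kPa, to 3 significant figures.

P₂ ≈ 17.2 kPa

Reversible adiabatic, γ = 7/5: P₂ = P₁·(T₂/T₁)^(γ/(γ−1)) = 17.21 kPa; V₂ = V₁·(T₁/T₂)^(1/(γ−1)) = 0.8702 m³.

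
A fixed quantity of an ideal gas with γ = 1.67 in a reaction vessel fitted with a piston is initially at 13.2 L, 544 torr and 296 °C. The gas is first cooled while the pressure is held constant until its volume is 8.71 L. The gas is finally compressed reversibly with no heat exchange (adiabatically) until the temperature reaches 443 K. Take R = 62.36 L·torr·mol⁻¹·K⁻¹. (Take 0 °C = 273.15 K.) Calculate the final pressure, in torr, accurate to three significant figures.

P₃ ≈ 821 torr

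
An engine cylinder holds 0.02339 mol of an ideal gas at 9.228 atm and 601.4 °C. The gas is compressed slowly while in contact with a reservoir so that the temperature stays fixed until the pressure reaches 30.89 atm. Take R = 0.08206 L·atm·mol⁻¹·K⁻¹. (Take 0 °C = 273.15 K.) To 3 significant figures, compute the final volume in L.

Convert: T₁ = 874.5 K.
From PV = nRT: V₁ = nRT₁/P₁ = 0.1819 L.
T constant ⇒ Boyle's law P V = const: T₂ = T₁; V₂ = V₁·(P₁/P₂) = 0.05434 L.

V₂ ≈ 0.0543 L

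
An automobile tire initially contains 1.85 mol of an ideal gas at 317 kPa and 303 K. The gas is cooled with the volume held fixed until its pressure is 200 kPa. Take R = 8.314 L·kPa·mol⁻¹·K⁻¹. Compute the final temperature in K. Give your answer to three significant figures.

T₂ ≈ 191 K

From PV = nRT: V₁ = nRT₁/P₁ = 14.70 L.
V constant ⇒ P ∝ T: V₂ = V₁; T₂ = T₁·(P₂/P₁) = 191.2 K.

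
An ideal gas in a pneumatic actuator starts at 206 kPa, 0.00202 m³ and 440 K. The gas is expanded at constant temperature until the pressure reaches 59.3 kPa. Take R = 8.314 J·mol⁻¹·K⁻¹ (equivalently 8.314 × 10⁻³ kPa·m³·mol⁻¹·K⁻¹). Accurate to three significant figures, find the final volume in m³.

Isothermal, so P V is constant: T₂ = T₁; V₂ = V₁·(P₁/P₂) = 0.007017 m³.

V₂ ≈ 0.00702 m³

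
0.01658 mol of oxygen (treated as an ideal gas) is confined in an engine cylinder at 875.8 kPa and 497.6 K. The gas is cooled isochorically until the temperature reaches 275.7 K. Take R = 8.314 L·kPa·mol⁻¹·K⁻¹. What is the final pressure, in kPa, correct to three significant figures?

From PV = nRT: V₁ = nRT₁/P₁ = 0.07832 L.
Isochoric, so P/T is constant: V₂ = V₁; P₂ = P₁·(T₂/T₁) = 485.2 kPa.

P₂ ≈ 485 kPa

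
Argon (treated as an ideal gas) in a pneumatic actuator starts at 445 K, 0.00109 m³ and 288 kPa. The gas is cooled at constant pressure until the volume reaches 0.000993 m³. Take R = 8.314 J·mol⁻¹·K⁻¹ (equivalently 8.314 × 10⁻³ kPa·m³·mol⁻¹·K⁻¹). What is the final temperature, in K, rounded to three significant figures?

T₂ ≈ 405 K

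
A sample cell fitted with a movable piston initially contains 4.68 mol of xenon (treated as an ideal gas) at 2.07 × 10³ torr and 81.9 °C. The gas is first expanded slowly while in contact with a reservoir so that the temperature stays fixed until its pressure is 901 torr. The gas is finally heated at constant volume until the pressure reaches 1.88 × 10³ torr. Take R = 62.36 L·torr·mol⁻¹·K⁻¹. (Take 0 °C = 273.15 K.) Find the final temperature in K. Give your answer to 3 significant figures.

Convert: T₁ = 355.0 K.
From PV = nRT: V₁ = nRT₁/P₁ = 50.06 L.
Isothermal, so P V is constant: T₂ = T₁; V₂ = V₁·(P₁/P₂) = 115.0 L.
Isochoric, so P/T is constant: V₃ = V₂; T₃ = T₂·(P₃/P₂) = 740.8 K.

T₃ ≈ 741 K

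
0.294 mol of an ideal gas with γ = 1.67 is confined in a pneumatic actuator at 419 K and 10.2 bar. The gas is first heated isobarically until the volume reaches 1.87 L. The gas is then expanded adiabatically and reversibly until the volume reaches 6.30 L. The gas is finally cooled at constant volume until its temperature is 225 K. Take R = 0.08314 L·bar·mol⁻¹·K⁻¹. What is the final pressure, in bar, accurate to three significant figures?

P₄ ≈ 0.873 bar

From PV = nRT: V₁ = nRT₁/P₁ = 1.004 L.
P constant ⇒ V ∝ T: P₂ = P₁; T₂ = T₁·(V₂/V₁) = 780.3 K.
Reversible adiabatic, γ = 1.67: T₃ = T₂·(V₂/V₃)^(γ−1) = 345.8 K; P₃ = P₂·(V₂/V₃)^γ = 1.342 bar.
V constant ⇒ P ∝ T: V₄ = V₃; P₄ = P₃·(T₄/T₃) = 0.8730 bar.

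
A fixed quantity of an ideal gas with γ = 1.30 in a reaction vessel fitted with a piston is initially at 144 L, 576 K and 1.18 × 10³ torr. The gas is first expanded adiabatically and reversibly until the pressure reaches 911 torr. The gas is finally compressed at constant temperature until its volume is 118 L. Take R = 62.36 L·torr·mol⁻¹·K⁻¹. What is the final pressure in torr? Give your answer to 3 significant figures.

P₃ ≈ 1.36e+03 torr

Reversible adiabatic, γ = 1.30: T₂ = T₁·(P₂/P₁)^((γ−1)/γ) = 542.6 K; V₂ = V₁·(P₁/P₂)^(1/γ) = 175.7 L.
Isothermal, so P V is constant: T₃ = T₂; P₃ = P₂·(V₂/V₃) = 1357 torr.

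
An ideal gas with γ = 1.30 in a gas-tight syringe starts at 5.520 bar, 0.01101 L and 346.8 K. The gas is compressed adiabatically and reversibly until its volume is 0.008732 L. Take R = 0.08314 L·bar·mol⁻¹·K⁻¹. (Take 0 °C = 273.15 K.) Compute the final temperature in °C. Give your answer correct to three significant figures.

Reversible adiabatic, γ = 1.30: T₂ = T₁·(V₁/V₂)^(γ−1) = 371.8 K; P₂ = P₁·(V₁/V₂)^γ = 7.461 bar.

T₂ ≈ 98.6 °C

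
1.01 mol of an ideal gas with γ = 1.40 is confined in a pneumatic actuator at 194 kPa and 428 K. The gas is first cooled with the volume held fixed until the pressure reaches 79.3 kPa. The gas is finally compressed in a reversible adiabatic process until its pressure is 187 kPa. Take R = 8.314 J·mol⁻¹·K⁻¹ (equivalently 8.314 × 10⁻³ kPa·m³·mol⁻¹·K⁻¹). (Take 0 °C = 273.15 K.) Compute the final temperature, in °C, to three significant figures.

T₃ ≈ -49.6 °C

From PV = nRT: V₁ = nRT₁/P₁ = 0.01853 m³.
V constant ⇒ P ∝ T: V₂ = V₁; T₂ = T₁·(P₂/P₁) = 175.0 K.
Adiabatic (γ = 1.40), T V^(γ−1) and P V^γ constant: T₃ = T₂·(P₃/P₂)^((γ−1)/γ) = 223.5 K; V₃ = V₂·(P₂/P₃)^(1/γ) = 0.01004 m³.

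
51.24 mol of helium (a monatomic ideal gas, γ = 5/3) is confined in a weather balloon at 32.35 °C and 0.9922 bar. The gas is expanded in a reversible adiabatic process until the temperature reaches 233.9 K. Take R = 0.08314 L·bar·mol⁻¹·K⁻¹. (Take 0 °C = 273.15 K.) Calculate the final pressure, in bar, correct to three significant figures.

P₂ ≈ 0.509 bar

Convert: T₁ = 305.5 K.
From PV = nRT: V₁ = nRT₁/P₁ = 1312 L.
Adiabatic (γ = 5/3), T V^(γ−1) and P V^γ constant: P₂ = P₁·(T₂/T₁)^(γ/(γ−1)) = 0.5089 bar; V₂ = V₁·(T₁/T₂)^(1/(γ−1)) = 1958 L.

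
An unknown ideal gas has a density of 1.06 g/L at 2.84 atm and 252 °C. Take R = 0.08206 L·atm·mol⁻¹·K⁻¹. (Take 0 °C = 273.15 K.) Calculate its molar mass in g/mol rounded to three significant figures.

M ≈ 16.1 g/mol

ρ = PM/(RT) ⇒ M = ρRT/P = (1.06 × 0.08206 × 525.1) / 2.84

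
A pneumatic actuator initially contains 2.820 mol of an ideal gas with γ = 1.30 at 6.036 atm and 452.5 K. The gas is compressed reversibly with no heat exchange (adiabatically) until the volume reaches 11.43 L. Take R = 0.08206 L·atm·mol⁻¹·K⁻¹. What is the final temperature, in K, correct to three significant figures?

T₂ ≈ 513 K

From PV = nRT: V₁ = nRT₁/P₁ = 17.35 L.
Reversible adiabatic, γ = 1.30: T₂ = T₁·(V₁/V₂)^(γ−1) = 512.8 K; P₂ = P₁·(V₁/V₂)^γ = 10.38 atm.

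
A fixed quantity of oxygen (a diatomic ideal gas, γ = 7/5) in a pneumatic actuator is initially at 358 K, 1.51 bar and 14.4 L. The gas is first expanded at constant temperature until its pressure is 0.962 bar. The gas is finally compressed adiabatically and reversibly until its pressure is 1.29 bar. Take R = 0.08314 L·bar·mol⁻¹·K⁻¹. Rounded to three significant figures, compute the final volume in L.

V₃ ≈ 18.3 L

T constant ⇒ Boyle's law P V = const: T₂ = T₁; V₂ = V₁·(P₁/P₂) = 22.60 L.
Adiabatic (γ = 7/5), T V^(γ−1) and P V^γ constant: T₃ = T₂·(P₃/P₂)^((γ−1)/γ) = 389.3 K; V₃ = V₂·(P₂/P₃)^(1/γ) = 18.33 L.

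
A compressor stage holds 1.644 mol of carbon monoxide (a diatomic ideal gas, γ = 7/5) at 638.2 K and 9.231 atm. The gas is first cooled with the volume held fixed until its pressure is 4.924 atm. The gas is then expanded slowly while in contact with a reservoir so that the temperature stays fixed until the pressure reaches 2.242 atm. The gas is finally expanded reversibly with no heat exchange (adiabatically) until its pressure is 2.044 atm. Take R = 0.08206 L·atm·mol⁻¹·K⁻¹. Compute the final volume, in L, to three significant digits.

From PV = nRT: V₁ = nRT₁/P₁ = 9.327 L.
V constant ⇒ P ∝ T: V₂ = V₁; T₂ = T₁·(P₂/P₁) = 340.4 K.
Isothermal, so P V is constant: T₃ = T₂; V₃ = V₂·(P₂/P₃) = 20.48 L.
Reversible adiabatic, γ = 7/5: T₄ = T₃·(P₄/P₃)^((γ−1)/γ) = 331.6 K; V₄ = V₃·(P₃/P₄)^(1/γ) = 21.88 L.

V₄ ≈ 21.9 L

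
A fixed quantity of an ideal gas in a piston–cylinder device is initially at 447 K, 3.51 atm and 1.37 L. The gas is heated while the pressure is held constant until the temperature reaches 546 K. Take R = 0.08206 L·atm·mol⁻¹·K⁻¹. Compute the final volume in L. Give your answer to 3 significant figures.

V₂ ≈ 1.67 L

P constant ⇒ V ∝ T: P₂ = P₁; V₂ = V₁·(T₂/T₁) = 1.673 L.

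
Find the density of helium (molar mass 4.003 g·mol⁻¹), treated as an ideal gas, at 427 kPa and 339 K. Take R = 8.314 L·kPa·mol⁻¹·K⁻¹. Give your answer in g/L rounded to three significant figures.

ρ = PM/(RT) = (427 × 4.003) / (8.314 × 339.0)

ρ ≈ 0.606 g/L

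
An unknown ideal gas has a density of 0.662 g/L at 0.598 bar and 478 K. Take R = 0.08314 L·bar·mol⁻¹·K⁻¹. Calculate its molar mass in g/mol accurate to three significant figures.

ρ = PM/(RT) ⇒ M = ρRT/P = (0.662 × 0.08314 × 478.0) / 0.598

M ≈ 44.0 g/mol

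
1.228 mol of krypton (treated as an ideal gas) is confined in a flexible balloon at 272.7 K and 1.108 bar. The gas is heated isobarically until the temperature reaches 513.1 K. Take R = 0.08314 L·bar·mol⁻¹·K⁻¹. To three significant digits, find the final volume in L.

V₂ ≈ 47.3 L

From PV = nRT: V₁ = nRT₁/P₁ = 25.13 L.
P constant ⇒ V ∝ T: P₂ = P₁; V₂ = V₁·(T₂/T₁) = 47.28 L.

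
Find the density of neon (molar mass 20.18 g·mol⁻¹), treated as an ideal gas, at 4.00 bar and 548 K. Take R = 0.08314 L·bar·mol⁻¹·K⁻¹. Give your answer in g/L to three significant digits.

ρ ≈ 1.77 g/L

ρ = PM/(RT) = (4.00 × 20.18) / (0.08314 × 548.0)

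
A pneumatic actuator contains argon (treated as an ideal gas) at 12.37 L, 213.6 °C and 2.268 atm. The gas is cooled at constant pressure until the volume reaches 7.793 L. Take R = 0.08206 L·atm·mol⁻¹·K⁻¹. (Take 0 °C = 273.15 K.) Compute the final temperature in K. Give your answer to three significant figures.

Convert: T₁ = 486.8 K.
P constant ⇒ V ∝ T: P₂ = P₁; T₂ = T₁·(V₂/V₁) = 306.6 K.

T₂ ≈ 307 K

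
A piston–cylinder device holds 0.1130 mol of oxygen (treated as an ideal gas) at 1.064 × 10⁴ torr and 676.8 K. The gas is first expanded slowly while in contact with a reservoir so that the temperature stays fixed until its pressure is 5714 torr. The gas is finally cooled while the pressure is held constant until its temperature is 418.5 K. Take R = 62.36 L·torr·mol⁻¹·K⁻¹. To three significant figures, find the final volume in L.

From PV = nRT: V₁ = nRT₁/P₁ = 0.4482 L.
Isothermal, so P V is constant: T₂ = T₁; V₂ = V₁·(P₁/P₂) = 0.8347 L.
P constant ⇒ V ∝ T: P₃ = P₂; V₃ = V₂·(T₃/T₂) = 0.5161 L.

V₃ ≈ 0.516 L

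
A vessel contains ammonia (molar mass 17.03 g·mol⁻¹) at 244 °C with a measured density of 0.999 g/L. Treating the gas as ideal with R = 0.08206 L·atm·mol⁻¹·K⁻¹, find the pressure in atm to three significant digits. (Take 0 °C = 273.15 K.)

P ≈ 2.49 atm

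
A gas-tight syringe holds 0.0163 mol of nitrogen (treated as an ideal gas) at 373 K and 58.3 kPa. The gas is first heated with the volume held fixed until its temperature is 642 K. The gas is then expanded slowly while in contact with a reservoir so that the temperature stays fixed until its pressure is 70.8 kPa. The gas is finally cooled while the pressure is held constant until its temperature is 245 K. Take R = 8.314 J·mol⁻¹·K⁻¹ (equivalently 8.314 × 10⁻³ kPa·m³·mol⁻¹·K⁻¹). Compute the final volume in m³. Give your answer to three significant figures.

V₄ ≈ 0.000469 m³

From PV = nRT: V₁ = nRT₁/P₁ = 0.0008670 m³.
V constant ⇒ P ∝ T: V₂ = V₁; P₂ = P₁·(T₂/T₁) = 100.3 kPa.
Isothermal, so P V is constant: T₃ = T₂; V₃ = V₂·(P₂/P₃) = 0.001229 m³.
P constant ⇒ V ∝ T: P₄ = P₃; V₄ = V₃·(T₄/T₃) = 0.0004690 m³.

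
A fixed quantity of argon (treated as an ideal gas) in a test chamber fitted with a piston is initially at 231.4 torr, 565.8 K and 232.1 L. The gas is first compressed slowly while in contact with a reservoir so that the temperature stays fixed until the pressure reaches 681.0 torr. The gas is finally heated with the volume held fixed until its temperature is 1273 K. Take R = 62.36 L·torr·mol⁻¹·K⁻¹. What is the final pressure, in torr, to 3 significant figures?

Isothermal, so P V is constant: T₂ = T₁; V₂ = V₁·(P₁/P₂) = 78.87 L.
V constant ⇒ P ∝ T: V₃ = V₂; P₃ = P₂·(T₃/T₂) = 1532 torr.

P₃ ≈ 1.53e+03 torr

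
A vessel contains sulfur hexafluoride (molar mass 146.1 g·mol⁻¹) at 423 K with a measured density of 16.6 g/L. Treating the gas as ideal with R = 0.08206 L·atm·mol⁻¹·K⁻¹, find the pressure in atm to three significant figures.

P ≈ 3.94 atm

ρ = PM/(RT) ⇒ P = ρRT/M = (16.6 × 0.08206 × 423.0) / 146.1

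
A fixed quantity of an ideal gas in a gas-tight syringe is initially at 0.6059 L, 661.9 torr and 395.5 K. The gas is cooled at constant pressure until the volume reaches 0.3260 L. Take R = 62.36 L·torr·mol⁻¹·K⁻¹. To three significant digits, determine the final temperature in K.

T₂ ≈ 213 K

P constant ⇒ V ∝ T: P₂ = P₁; T₂ = T₁·(V₂/V₁) = 212.8 K.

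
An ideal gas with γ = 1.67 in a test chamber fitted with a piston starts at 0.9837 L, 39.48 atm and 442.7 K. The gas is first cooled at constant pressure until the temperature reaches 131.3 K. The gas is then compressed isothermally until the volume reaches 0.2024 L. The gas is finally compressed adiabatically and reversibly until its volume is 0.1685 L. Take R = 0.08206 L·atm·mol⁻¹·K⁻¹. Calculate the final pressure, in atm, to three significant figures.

P₄ ≈ 77.3 atm

P constant ⇒ V ∝ T: P₂ = P₁; V₂ = V₁·(T₂/T₁) = 0.2918 L.
T constant ⇒ Boyle's law P V = const: T₃ = T₂; P₃ = P₂·(V₂/V₃) = 56.91 atm.
Adiabatic (γ = 1.67), T V^(γ−1) and P V^γ constant: T₄ = T₃·(V₃/V₄)^(γ−1) = 148.5 K; P₄ = P₃·(V₃/V₄)^γ = 77.29 atm.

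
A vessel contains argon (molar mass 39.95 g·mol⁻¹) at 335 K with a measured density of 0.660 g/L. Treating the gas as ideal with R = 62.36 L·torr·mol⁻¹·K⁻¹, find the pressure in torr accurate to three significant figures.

P ≈ 345 torr

ρ = PM/(RT) ⇒ P = ρRT/M = (0.660 × 62.36 × 335.0) / 39.95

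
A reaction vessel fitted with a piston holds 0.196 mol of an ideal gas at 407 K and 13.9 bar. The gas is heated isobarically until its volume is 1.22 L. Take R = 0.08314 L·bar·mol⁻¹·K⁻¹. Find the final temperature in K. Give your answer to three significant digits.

T₂ ≈ 1.04e+03 K

From PV = nRT: V₁ = nRT₁/P₁ = 0.4771 L.
Isobaric, so V/T is constant: P₂ = P₁; T₂ = T₁·(V₂/V₁) = 1041 K.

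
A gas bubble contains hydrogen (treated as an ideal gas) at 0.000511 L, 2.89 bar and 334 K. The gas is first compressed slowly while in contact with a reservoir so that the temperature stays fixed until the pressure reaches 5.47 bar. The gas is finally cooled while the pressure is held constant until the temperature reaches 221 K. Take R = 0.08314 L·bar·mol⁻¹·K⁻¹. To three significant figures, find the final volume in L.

V₃ ≈ 0.000179 L

T constant ⇒ Boyle's law P V = const: T₂ = T₁; V₂ = V₁·(P₁/P₂) = 0.0002700 L.
Isobaric, so V/T is constant: P₃ = P₂; V₃ = V₂·(T₃/T₂) = 0.0001786 L.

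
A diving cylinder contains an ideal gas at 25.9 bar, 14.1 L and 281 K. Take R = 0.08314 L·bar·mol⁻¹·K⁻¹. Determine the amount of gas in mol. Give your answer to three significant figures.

PV = nRT ⇒ n = PV/(RT) = (25.9 × 14.1) / (0.08314 × 281)

n ≈ 15.6 mol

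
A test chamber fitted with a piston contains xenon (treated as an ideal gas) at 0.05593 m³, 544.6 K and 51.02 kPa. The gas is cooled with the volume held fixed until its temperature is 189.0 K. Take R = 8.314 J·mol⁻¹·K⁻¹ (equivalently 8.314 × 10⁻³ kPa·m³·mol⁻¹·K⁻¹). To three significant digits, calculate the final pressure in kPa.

P₂ ≈ 17.7 kPa

Isochoric, so P/T is constant: V₂ = V₁; P₂ = P₁·(T₂/T₁) = 17.71 kPa.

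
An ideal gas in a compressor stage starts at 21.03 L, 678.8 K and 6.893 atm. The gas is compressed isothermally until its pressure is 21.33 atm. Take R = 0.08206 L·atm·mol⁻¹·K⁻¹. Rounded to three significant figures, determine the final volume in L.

V₂ ≈ 6.80 L

T constant ⇒ Boyle's law P V = const: T₂ = T₁; V₂ = V₁·(P₁/P₂) = 6.796 L.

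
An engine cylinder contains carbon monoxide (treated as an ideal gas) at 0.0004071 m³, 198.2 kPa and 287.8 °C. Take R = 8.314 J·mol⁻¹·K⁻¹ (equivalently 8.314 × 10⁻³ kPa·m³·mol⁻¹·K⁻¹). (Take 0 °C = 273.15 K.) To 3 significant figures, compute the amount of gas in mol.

n ≈ 0.0173 mol

Convert: T = 560.95 K.
PV = nRT ⇒ n = PV/(RT) = (198.2 × 0.0004071) / (8.314 × 10⁻³ × 560.95)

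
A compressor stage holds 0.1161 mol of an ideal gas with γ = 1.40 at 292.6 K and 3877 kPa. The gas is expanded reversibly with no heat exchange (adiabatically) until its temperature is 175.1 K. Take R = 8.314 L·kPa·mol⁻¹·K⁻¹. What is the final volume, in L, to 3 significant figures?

V₂ ≈ 0.263 L

From PV = nRT: V₁ = nRT₁/P₁ = 0.07285 L.
Adiabatic (γ = 1.40), T V^(γ−1) and P V^γ constant: P₂ = P₁·(T₂/T₁)^(γ/(γ−1)) = 642.7 kPa; V₂ = V₁·(T₁/T₂)^(1/(γ−1)) = 0.2630 L.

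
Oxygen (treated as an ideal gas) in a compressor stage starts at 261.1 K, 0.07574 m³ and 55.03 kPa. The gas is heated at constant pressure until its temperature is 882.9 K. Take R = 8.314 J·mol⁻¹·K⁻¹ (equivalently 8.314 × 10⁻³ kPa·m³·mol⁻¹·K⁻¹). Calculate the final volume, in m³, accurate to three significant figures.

P constant ⇒ V ∝ T: P₂ = P₁; V₂ = V₁·(T₂/T₁) = 0.2561 m³.

V₂ ≈ 0.256 m³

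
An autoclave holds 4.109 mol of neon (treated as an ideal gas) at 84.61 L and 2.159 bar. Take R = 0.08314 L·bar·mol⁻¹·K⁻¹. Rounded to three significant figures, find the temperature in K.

PV = nRT ⇒ T = PV/(nR) = (2.159 × 84.61) / (4.109 × 0.08314)

T ≈ 535 K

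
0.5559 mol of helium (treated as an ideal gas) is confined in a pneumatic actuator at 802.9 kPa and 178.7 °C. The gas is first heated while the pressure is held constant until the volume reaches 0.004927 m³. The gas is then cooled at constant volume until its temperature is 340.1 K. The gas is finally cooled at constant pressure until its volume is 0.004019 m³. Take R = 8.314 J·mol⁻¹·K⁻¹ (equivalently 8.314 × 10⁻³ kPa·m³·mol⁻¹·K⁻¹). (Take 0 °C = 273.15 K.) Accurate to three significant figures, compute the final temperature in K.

Convert: T₁ = 451.8 K.
From PV = nRT: V₁ = nRT₁/P₁ = 0.002601 m³.
Isobaric, so V/T is constant: P₂ = P₁; T₂ = T₁·(V₂/V₁) = 855.9 K.
V constant ⇒ P ∝ T: V₃ = V₂; P₃ = P₂·(T₃/T₂) = 319.0 kPa.
P constant ⇒ V ∝ T: P₄ = P₃; T₄ = T₃·(V₄/V₃) = 277.4 K.

T₄ ≈ 277 K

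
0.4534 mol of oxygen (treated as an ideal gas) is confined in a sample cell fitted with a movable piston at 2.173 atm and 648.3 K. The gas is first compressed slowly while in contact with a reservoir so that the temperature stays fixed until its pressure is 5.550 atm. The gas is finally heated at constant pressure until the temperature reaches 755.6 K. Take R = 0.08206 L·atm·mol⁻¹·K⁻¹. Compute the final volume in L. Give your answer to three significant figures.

From PV = nRT: V₁ = nRT₁/P₁ = 11.10 L.
Isothermal, so P V is constant: T₂ = T₁; V₂ = V₁·(P₁/P₂) = 4.346 L.
Isobaric, so V/T is constant: P₃ = P₂; V₃ = V₂·(T₃/T₂) = 5.065 L.

V₃ ≈ 5.07 L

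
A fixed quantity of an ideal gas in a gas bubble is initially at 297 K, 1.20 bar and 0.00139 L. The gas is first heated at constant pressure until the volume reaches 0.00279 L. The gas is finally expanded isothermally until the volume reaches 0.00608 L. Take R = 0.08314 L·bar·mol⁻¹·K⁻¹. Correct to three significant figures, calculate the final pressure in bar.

P₃ ≈ 0.551 bar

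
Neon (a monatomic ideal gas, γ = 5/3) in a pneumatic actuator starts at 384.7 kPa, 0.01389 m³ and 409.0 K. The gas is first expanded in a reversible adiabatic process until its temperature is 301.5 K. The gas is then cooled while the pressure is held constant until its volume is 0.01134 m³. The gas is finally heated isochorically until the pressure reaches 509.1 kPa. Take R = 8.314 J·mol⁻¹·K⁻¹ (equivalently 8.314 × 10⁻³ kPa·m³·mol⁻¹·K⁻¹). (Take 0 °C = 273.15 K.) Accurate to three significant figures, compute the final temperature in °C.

T₄ ≈ 169 °C

Reversible adiabatic, γ = 5/3: P₂ = P₁·(T₂/T₁)^(γ/(γ−1)) = 179.5 kPa; V₂ = V₁·(T₁/T₂)^(1/(γ−1)) = 0.02195 m³.
Isobaric, so V/T is constant: P₃ = P₂; T₃ = T₂·(V₃/V₂) = 155.8 K.
V constant ⇒ P ∝ T: V₄ = V₃; T₄ = T₃·(P₄/P₃) = 441.9 K.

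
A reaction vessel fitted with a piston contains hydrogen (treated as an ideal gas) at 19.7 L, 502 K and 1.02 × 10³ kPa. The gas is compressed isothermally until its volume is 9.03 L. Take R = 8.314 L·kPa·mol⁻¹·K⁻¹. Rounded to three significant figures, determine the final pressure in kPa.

T constant ⇒ Boyle's law P V = const: T₂ = T₁; P₂ = P₁·(V₁/V₂) = 2225 kPa.

P₂ ≈ 2.23e+03 kPa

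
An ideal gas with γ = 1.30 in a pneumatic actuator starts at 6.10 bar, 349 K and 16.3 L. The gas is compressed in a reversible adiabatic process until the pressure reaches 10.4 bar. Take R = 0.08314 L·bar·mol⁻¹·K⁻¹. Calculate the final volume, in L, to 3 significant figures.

V₂ ≈ 10.8 L

Reversible adiabatic, γ = 1.30: T₂ = T₁·(P₂/P₁)^((γ−1)/γ) = 394.7 K; V₂ = V₁·(P₁/P₂)^(1/γ) = 10.81 L.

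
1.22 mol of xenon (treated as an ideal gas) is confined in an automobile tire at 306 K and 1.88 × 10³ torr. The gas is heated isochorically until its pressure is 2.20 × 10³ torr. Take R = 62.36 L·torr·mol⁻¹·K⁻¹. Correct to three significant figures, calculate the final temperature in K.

T₂ ≈ 358 K

From PV = nRT: V₁ = nRT₁/P₁ = 12.38 L.
Isochoric, so P/T is constant: V₂ = V₁; T₂ = T₁·(P₂/P₁) = 358.1 K.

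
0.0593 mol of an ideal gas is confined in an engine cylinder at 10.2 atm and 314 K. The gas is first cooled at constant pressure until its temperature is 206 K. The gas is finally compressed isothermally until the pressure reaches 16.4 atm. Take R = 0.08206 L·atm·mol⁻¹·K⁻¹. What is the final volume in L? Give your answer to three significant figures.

V₃ ≈ 0.0611 L

From PV = nRT: V₁ = nRT₁/P₁ = 0.1498 L.
P constant ⇒ V ∝ T: P₂ = P₁; V₂ = V₁·(T₂/T₁) = 0.09828 L.
Isothermal, so P V is constant: T₃ = T₂; V₃ = V₂·(P₂/P₃) = 0.06112 L.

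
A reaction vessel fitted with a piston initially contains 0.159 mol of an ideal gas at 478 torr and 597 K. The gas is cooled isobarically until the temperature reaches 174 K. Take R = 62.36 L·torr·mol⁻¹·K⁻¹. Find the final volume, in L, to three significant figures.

From PV = nRT: V₁ = nRT₁/P₁ = 12.38 L.
Isobaric, so V/T is constant: P₂ = P₁; V₂ = V₁·(T₂/T₁) = 3.609 L.

V₂ ≈ 3.61 L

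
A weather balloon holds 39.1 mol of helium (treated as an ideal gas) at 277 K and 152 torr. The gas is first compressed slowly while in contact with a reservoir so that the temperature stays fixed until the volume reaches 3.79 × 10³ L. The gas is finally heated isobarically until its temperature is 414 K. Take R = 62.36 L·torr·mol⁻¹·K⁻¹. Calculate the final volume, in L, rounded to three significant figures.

From PV = nRT: V₁ = nRT₁/P₁ = 4443 L.
Isothermal, so P V is constant: T₂ = T₁; P₂ = P₁·(V₁/V₂) = 178.2 torr.
Isobaric, so V/T is constant: P₃ = P₂; V₃ = V₂·(T₃/T₂) = 5664 L.

V₃ ≈ 5.66e+03 L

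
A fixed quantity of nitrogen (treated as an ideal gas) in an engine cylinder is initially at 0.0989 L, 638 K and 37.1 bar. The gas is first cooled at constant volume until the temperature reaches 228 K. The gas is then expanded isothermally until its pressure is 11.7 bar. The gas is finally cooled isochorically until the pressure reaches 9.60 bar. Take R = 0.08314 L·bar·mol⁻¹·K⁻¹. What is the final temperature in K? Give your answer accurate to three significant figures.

T₄ ≈ 187 K

V constant ⇒ P ∝ T: V₂ = V₁; P₂ = P₁·(T₂/T₁) = 13.26 bar.
Isothermal, so P V is constant: T₃ = T₂; V₃ = V₂·(P₂/P₃) = 0.1121 L.
Isochoric, so P/T is constant: V₄ = V₃; T₄ = T₃·(P₄/P₃) = 187.1 K.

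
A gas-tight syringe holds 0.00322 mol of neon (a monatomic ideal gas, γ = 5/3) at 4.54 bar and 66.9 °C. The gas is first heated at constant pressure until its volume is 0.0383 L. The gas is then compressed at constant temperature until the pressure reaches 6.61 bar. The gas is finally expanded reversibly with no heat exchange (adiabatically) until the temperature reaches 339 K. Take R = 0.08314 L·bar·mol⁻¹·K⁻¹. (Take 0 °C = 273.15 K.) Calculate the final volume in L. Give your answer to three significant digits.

V₄ ≈ 0.0698 L

Convert: T₁ = 340.0 K.
From PV = nRT: V₁ = nRT₁/P₁ = 0.02005 L.
P constant ⇒ V ∝ T: P₂ = P₁; T₂ = T₁·(V₂/V₁) = 649.5 K.
Isothermal, so P V is constant: T₃ = T₂; V₃ = V₂·(P₂/P₃) = 0.02631 L.
Reversible adiabatic, γ = 5/3: P₄ = P₃·(T₄/T₃)^(γ/(γ−1)) = 1.301 bar; V₄ = V₃·(T₃/T₄)^(1/(γ−1)) = 0.06976 L.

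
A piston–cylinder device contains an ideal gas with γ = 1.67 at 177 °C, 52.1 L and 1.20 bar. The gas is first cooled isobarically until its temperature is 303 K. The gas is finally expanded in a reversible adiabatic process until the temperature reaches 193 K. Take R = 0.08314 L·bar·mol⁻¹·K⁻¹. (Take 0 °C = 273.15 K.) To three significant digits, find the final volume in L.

Convert: T₁ = 450.1 K.
Isobaric, so V/T is constant: P₂ = P₁; V₂ = V₁·(T₂/T₁) = 35.07 L.
Reversible adiabatic, γ = 1.67: P₃ = P₂·(T₃/T₂)^(γ/(γ−1)) = 0.3899 bar; V₃ = V₂·(T₂/T₃)^(1/(γ−1)) = 68.75 L.

V₃ ≈ 68.8 L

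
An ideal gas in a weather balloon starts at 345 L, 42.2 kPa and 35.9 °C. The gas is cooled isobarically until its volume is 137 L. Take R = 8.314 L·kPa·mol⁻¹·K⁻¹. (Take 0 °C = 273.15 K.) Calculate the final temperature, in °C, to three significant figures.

T₂ ≈ -150 °C

Convert: T₁ = 309.0 K.
Isobaric, so V/T is constant: P₂ = P₁; T₂ = T₁·(V₂/V₁) = 122.7 K.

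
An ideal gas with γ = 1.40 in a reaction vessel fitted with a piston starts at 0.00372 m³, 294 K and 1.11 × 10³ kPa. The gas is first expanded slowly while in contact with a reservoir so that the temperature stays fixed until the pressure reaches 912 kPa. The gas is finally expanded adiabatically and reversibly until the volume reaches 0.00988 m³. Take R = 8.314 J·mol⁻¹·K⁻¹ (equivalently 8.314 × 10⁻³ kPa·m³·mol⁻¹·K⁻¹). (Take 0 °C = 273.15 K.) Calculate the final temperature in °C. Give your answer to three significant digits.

T constant ⇒ Boyle's law P V = const: T₂ = T₁; V₂ = V₁·(P₁/P₂) = 0.004528 m³.
Reversible adiabatic, γ = 1.40: T₃ = T₂·(V₂/V₃)^(γ−1) = 215.2 K; P₃ = P₂·(V₂/V₃)^γ = 305.9 kPa.

T₃ ≈ -58.0 °C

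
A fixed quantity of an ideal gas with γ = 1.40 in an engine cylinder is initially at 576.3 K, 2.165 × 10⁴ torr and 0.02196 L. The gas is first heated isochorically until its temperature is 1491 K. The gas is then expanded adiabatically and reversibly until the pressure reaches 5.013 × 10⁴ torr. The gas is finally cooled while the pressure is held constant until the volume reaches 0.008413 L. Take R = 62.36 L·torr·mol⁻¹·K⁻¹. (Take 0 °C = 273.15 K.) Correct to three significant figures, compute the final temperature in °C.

T₄ ≈ 238 °C

Isochoric, so P/T is constant: V₂ = V₁; P₂ = P₁·(T₂/T₁) = 5.601e+04 torr.
Adiabatic (γ = 1.40), T V^(γ−1) and P V^γ constant: T₃ = T₂·(P₃/P₂)^((γ−1)/γ) = 1444 K; V₃ = V₂·(P₂/P₃)^(1/γ) = 0.02377 L.
P constant ⇒ V ∝ T: P₄ = P₃; T₄ = T₃·(V₄/V₃) = 511.2 K.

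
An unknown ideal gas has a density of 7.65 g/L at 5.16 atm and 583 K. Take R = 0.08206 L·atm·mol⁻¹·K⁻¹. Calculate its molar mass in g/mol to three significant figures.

ρ = PM/(RT) ⇒ M = ρRT/P = (7.65 × 0.08206 × 583.0) / 5.16

M ≈ 70.9 g/mol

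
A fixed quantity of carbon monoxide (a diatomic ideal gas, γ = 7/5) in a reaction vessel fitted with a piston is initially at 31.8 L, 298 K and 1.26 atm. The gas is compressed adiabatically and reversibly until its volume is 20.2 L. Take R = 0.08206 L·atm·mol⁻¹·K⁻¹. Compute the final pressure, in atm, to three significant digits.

P₂ ≈ 2.38 atm

Adiabatic (γ = 7/5), T V^(γ−1) and P V^γ constant: T₂ = T₁·(V₁/V₂)^(γ−1) = 357.3 K; P₂ = P₁·(V₁/V₂)^γ = 2.378 atm.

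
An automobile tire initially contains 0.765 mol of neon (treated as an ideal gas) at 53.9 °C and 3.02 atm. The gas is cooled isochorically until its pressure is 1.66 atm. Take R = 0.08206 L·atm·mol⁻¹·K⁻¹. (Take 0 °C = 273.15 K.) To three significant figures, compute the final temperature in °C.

Convert: T₁ = 327.0 K.
From PV = nRT: V₁ = nRT₁/P₁ = 6.798 L.
V constant ⇒ P ∝ T: V₂ = V₁; T₂ = T₁·(P₂/P₁) = 179.8 K.

T₂ ≈ -93.4 °C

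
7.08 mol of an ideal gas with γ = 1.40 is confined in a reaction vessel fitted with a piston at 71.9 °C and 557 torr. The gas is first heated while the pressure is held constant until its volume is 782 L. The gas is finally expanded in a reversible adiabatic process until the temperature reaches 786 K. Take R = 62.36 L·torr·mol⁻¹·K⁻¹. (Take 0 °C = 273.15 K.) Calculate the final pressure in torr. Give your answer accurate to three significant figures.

Convert: T₁ = 345.0 K.
From PV = nRT: V₁ = nRT₁/P₁ = 273.5 L.
P constant ⇒ V ∝ T: P₂ = P₁; T₂ = T₁·(V₂/V₁) = 986.6 K.
Adiabatic (γ = 1.40), T V^(γ−1) and P V^γ constant: P₃ = P₂·(T₃/T₂)^(γ/(γ−1)) = 251.4 torr; V₃ = V₂·(T₂/T₃)^(1/(γ−1)) = 1380 L.

P₃ ≈ 251 torr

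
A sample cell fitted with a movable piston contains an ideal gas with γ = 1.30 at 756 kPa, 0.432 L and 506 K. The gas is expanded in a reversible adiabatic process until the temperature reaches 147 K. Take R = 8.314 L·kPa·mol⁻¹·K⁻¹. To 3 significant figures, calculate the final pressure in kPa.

P₂ ≈ 3.57 kPa

Reversible adiabatic, γ = 1.30: P₂ = P₁·(T₂/T₁)^(γ/(γ−1)) = 3.567 kPa; V₂ = V₁·(T₁/T₂)^(1/(γ−1)) = 26.60 L.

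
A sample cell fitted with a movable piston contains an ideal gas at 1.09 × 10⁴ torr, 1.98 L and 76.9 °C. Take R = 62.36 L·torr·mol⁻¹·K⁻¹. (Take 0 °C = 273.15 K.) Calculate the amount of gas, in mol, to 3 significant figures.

Convert: T = 350.05 K.
PV = nRT ⇒ n = PV/(RT) = (1.09e+04 × 1.98) / (62.36 × 350.05)

n ≈ 0.989 mol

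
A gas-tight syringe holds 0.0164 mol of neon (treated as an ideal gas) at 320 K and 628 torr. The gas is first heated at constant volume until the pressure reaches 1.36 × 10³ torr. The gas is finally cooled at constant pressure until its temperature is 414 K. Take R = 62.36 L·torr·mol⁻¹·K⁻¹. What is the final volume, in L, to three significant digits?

From PV = nRT: V₁ = nRT₁/P₁ = 0.5211 L.
V constant ⇒ P ∝ T: V₂ = V₁; T₂ = T₁·(P₂/P₁) = 693.0 K.
P constant ⇒ V ∝ T: P₃ = P₂; V₃ = V₂·(T₃/T₂) = 0.3113 L.

V₃ ≈ 0.311 L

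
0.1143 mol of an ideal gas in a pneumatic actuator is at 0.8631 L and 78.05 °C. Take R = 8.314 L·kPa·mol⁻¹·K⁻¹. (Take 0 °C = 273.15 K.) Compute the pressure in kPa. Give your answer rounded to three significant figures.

P ≈ 387 kPa

Convert: T = 351.20 K.
PV = nRT ⇒ P = nRT/V = (0.1143 × 8.314 × 351.20) / 0.8631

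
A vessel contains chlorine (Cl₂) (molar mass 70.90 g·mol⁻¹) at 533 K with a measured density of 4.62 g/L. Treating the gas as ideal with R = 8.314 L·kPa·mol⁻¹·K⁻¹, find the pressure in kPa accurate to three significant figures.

P ≈ 289 kPa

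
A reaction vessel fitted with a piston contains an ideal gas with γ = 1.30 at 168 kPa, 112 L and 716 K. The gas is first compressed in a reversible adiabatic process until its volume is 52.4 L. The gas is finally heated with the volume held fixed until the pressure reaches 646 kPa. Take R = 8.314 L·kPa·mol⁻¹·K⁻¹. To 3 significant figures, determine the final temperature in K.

Adiabatic (γ = 1.30), T V^(γ−1) and P V^γ constant: T₂ = T₁·(V₁/V₂)^(γ−1) = 899.2 K; P₂ = P₁·(V₁/V₂)^γ = 451.0 kPa.
Isochoric, so P/T is constant: V₃ = V₂; T₃ = T₂·(P₃/P₂) = 1288 K.

T₃ ≈ 1.29e+03 K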